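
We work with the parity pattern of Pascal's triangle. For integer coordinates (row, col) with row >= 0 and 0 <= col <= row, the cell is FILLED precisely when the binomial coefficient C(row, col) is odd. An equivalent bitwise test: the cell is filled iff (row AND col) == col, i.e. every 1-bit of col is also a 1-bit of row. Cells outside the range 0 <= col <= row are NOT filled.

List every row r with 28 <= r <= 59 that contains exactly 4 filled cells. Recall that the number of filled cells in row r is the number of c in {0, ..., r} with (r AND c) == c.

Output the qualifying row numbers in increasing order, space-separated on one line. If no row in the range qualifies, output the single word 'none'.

Answer: 33 34 36 40 48

Derivation:
Row r has 2^popcount(r) filled cells, so we need popcount(r) = log2(4) = 2.
Scan r = 28..59 and keep those with exactly 2 one-bits:
r=28=11100 popcount=3 -> skip
r=29=11101 popcount=4 -> skip
r=30=11110 popcount=4 -> skip
r=31=11111 popcount=5 -> skip
r=32=100000 popcount=1 -> skip
r=33=100001 popcount=2 -> KEEP
r=34=100010 popcount=2 -> KEEP
r=35=100011 popcount=3 -> skip
r=36=100100 popcount=2 -> KEEP
r=37=100101 popcount=3 -> skip
r=38=100110 popcount=3 -> skip
r=39=100111 popcount=4 -> skip
r=40=101000 popcount=2 -> KEEP
r=41=101001 popcount=3 -> skip
r=42=101010 popcount=3 -> skip
r=43=101011 popcount=4 -> skip
r=44=101100 popcount=3 -> skip
r=45=101101 popcount=4 -> skip
r=46=101110 popcount=4 -> skip
r=47=101111 popcount=5 -> skip
r=48=110000 popcount=2 -> KEEP
r=49=110001 popcount=3 -> skip
r=50=110010 popcount=3 -> skip
r=51=110011 popcount=4 -> skip
r=52=110100 popcount=3 -> skip
r=53=110101 popcount=4 -> skip
r=54=110110 popcount=4 -> skip
r=55=110111 popcount=5 -> skip
r=56=111000 popcount=3 -> skip
r=57=111001 popcount=4 -> skip
r=58=111010 popcount=4 -> skip
r=59=111011 popcount=5 -> skip
Kept rows: 33 34 36 40 48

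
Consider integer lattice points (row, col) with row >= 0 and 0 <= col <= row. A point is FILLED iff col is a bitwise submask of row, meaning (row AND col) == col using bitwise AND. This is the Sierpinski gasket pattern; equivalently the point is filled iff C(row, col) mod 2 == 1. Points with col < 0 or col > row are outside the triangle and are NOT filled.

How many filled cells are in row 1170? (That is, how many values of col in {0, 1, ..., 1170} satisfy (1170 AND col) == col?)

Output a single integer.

1170 in binary = 10010010010
popcount(1170) = number of 1-bits in 10010010010 = 4
A col c satisfies (1170 AND c) == c iff every set bit of c is also set in 1170; each of the 4 set bits of 1170 can independently be on or off in c.
count = 2^4 = 16

Answer: 16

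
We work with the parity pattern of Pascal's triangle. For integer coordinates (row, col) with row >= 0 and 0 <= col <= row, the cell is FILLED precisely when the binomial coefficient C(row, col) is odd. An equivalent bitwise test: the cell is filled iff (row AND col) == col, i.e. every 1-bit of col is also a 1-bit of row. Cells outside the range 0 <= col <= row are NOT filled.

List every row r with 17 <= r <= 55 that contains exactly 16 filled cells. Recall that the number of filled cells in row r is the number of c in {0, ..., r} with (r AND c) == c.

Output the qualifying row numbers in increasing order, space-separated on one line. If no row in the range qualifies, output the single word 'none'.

Answer: 23 27 29 30 39 43 45 46 51 53 54

Derivation:
Row r has 2^popcount(r) filled cells, so we need popcount(r) = log2(16) = 4.
Scan r = 17..55 and keep those with exactly 4 one-bits:
r=17=10001 popcount=2 -> skip
r=18=10010 popcount=2 -> skip
r=19=10011 popcount=3 -> skip
r=20=10100 popcount=2 -> skip
r=21=10101 popcount=3 -> skip
r=22=10110 popcount=3 -> skip
r=23=10111 popcount=4 -> KEEP
r=24=11000 popcount=2 -> skip
r=25=11001 popcount=3 -> skip
r=26=11010 popcount=3 -> skip
r=27=11011 popcount=4 -> KEEP
r=28=11100 popcount=3 -> skip
r=29=11101 popcount=4 -> KEEP
r=30=11110 popcount=4 -> KEEP
r=31=11111 popcount=5 -> skip
r=32=100000 popcount=1 -> skip
r=33=100001 popcount=2 -> skip
r=34=100010 popcount=2 -> skip
r=35=100011 popcount=3 -> skip
r=36=100100 popcount=2 -> skip
r=37=100101 popcount=3 -> skip
r=38=100110 popcount=3 -> skip
r=39=100111 popcount=4 -> KEEP
r=40=101000 popcount=2 -> skip
r=41=101001 popcount=3 -> skip
r=42=101010 popcount=3 -> skip
r=43=101011 popcount=4 -> KEEP
r=44=101100 popcount=3 -> skip
r=45=101101 popcount=4 -> KEEP
r=46=101110 popcount=4 -> KEEP
r=47=101111 popcount=5 -> skip
r=48=110000 popcount=2 -> skip
r=49=110001 popcount=3 -> skip
r=50=110010 popcount=3 -> skip
r=51=110011 popcount=4 -> KEEP
r=52=110100 popcount=3 -> skip
r=53=110101 popcount=4 -> KEEP
r=54=110110 popcount=4 -> KEEP
r=55=110111 popcount=5 -> skip
Kept rows: 23 27 29 30 39 43 45 46 51 53 54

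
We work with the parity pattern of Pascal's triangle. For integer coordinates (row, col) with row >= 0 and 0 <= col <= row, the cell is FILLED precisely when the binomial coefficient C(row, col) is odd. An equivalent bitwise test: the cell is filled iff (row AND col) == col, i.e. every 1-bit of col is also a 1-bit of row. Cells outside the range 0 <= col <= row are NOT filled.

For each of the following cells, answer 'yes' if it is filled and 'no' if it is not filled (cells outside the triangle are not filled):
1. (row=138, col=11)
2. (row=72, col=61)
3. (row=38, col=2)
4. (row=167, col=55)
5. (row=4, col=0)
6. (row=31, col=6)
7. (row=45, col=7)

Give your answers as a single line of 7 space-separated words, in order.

Answer: no no yes no yes yes no

Derivation:
(138,11): row=0b10001010, col=0b1011, row AND col = 0b1010 = 10; 10 != 11 -> empty
(72,61): row=0b1001000, col=0b111101, row AND col = 0b1000 = 8; 8 != 61 -> empty
(38,2): row=0b100110, col=0b10, row AND col = 0b10 = 2; 2 == 2 -> filled
(167,55): row=0b10100111, col=0b110111, row AND col = 0b100111 = 39; 39 != 55 -> empty
(4,0): row=0b100, col=0b0, row AND col = 0b0 = 0; 0 == 0 -> filled
(31,6): row=0b11111, col=0b110, row AND col = 0b110 = 6; 6 == 6 -> filled
(45,7): row=0b101101, col=0b111, row AND col = 0b101 = 5; 5 != 7 -> empty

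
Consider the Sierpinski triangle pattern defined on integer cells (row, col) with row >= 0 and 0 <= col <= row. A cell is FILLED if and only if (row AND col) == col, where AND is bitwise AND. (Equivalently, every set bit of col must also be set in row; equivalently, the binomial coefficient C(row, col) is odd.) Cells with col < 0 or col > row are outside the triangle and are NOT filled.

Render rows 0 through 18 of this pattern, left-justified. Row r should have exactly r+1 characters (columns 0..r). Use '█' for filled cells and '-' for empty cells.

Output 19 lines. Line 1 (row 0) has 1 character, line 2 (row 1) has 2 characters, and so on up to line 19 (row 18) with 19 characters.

r0=0: █
r1=1: ██
r2=10: █-█
r3=11: ████
r4=100: █---█
r5=101: ██--██
r6=110: █-█-█-█
r7=111: ████████
r8=1000: █-------█
r9=1001: ██------██
r10=1010: █-█-----█-█
r11=1011: ████----████
r12=1100: █---█---█---█
r13=1101: ██--██--██--██
r14=1110: █-█-█-█-█-█-█-█
r15=1111: ████████████████
r16=10000: █---------------█
r17=10001: ██--------------██
r18=10010: █-█-------------█-█

Answer: █
██
█-█
████
█---█
██--██
█-█-█-█
████████
█-------█
██------██
█-█-----█-█
████----████
█---█---█---█
██--██--██--██
█-█-█-█-█-█-█-█
████████████████
█---------------█
██--------------██
█-█-------------█-█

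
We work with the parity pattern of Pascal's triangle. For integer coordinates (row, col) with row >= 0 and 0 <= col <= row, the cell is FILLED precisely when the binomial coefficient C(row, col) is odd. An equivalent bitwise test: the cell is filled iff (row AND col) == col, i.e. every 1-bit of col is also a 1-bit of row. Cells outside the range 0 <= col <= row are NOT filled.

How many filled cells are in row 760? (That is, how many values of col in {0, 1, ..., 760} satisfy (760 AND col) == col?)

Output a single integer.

760 in binary = 1011111000
popcount(760) = number of 1-bits in 1011111000 = 6
A col c satisfies (760 AND c) == c iff every set bit of c is also set in 760; each of the 6 set bits of 760 can independently be on or off in c.
count = 2^6 = 64

Answer: 64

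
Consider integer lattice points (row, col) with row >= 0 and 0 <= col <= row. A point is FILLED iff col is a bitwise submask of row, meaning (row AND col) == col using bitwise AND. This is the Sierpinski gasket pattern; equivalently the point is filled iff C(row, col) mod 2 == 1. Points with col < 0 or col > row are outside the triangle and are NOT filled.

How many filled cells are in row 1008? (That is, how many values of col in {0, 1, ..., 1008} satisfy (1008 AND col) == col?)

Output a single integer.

1008 in binary = 1111110000
popcount(1008) = number of 1-bits in 1111110000 = 6
A col c satisfies (1008 AND c) == c iff every set bit of c is also set in 1008; each of the 6 set bits of 1008 can independently be on or off in c.
count = 2^6 = 64

Answer: 64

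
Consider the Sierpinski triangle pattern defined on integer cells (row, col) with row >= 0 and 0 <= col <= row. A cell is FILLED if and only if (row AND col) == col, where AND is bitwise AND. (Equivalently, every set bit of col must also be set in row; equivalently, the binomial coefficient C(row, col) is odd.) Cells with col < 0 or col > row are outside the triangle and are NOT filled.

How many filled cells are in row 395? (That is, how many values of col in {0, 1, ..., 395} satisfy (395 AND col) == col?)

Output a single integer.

395 in binary = 110001011
popcount(395) = number of 1-bits in 110001011 = 5
A col c satisfies (395 AND c) == c iff every set bit of c is also set in 395; each of the 5 set bits of 395 can independently be on or off in c.
count = 2^5 = 32

Answer: 32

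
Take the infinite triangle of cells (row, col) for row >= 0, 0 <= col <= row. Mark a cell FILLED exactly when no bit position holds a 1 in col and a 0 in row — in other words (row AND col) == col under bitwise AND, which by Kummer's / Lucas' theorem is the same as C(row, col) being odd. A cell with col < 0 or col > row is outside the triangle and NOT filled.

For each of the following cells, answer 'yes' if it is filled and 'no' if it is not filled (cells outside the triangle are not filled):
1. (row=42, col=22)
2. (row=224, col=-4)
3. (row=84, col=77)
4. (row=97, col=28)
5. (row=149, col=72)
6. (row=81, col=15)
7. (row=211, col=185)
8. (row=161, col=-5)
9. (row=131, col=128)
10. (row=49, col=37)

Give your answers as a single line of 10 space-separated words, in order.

(42,22): row=0b101010, col=0b10110, row AND col = 0b10 = 2; 2 != 22 -> empty
(224,-4): col outside [0, 224] -> not filled
(84,77): row=0b1010100, col=0b1001101, row AND col = 0b1000100 = 68; 68 != 77 -> empty
(97,28): row=0b1100001, col=0b11100, row AND col = 0b0 = 0; 0 != 28 -> empty
(149,72): row=0b10010101, col=0b1001000, row AND col = 0b0 = 0; 0 != 72 -> empty
(81,15): row=0b1010001, col=0b1111, row AND col = 0b1 = 1; 1 != 15 -> empty
(211,185): row=0b11010011, col=0b10111001, row AND col = 0b10010001 = 145; 145 != 185 -> empty
(161,-5): col outside [0, 161] -> not filled
(131,128): row=0b10000011, col=0b10000000, row AND col = 0b10000000 = 128; 128 == 128 -> filled
(49,37): row=0b110001, col=0b100101, row AND col = 0b100001 = 33; 33 != 37 -> empty

Answer: no no no no no no no no yes no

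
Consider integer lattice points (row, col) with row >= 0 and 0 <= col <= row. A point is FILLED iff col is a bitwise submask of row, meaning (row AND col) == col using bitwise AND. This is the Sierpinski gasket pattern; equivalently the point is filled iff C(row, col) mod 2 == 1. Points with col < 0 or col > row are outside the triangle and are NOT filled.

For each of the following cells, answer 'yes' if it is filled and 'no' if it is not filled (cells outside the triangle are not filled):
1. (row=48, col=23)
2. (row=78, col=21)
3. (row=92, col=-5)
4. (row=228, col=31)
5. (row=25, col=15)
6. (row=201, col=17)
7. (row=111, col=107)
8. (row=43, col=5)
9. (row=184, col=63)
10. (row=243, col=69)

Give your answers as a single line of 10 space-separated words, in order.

(48,23): row=0b110000, col=0b10111, row AND col = 0b10000 = 16; 16 != 23 -> empty
(78,21): row=0b1001110, col=0b10101, row AND col = 0b100 = 4; 4 != 21 -> empty
(92,-5): col outside [0, 92] -> not filled
(228,31): row=0b11100100, col=0b11111, row AND col = 0b100 = 4; 4 != 31 -> empty
(25,15): row=0b11001, col=0b1111, row AND col = 0b1001 = 9; 9 != 15 -> empty
(201,17): row=0b11001001, col=0b10001, row AND col = 0b1 = 1; 1 != 17 -> empty
(111,107): row=0b1101111, col=0b1101011, row AND col = 0b1101011 = 107; 107 == 107 -> filled
(43,5): row=0b101011, col=0b101, row AND col = 0b1 = 1; 1 != 5 -> empty
(184,63): row=0b10111000, col=0b111111, row AND col = 0b111000 = 56; 56 != 63 -> empty
(243,69): row=0b11110011, col=0b1000101, row AND col = 0b1000001 = 65; 65 != 69 -> empty

Answer: no no no no no no yes no no no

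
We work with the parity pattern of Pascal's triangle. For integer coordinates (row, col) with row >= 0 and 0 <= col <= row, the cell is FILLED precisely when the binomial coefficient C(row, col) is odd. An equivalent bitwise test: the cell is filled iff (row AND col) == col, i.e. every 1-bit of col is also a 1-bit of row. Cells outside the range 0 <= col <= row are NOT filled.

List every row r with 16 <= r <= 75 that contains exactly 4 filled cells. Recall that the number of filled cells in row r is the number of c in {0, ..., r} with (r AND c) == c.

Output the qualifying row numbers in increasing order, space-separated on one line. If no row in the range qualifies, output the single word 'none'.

Row r has 2^popcount(r) filled cells, so we need popcount(r) = log2(4) = 2.
Scan r = 16..75 and keep those with exactly 2 one-bits:
r=16=10000 popcount=1 -> skip
r=17=10001 popcount=2 -> KEEP
r=18=10010 popcount=2 -> KEEP
r=19=10011 popcount=3 -> skip
r=20=10100 popcount=2 -> KEEP
r=21=10101 popcount=3 -> skip
r=22=10110 popcount=3 -> skip
r=23=10111 popcount=4 -> skip
r=24=11000 popcount=2 -> KEEP
r=25=11001 popcount=3 -> skip
r=26=11010 popcount=3 -> skip
r=27=11011 popcount=4 -> skip
r=28=11100 popcount=3 -> skip
r=29=11101 popcount=4 -> skip
r=30=11110 popcount=4 -> skip
r=31=11111 popcount=5 -> skip
r=32=100000 popcount=1 -> skip
r=33=100001 popcount=2 -> KEEP
r=34=100010 popcount=2 -> KEEP
r=35=100011 popcount=3 -> skip
r=36=100100 popcount=2 -> KEEP
r=37=100101 popcount=3 -> skip
r=38=100110 popcount=3 -> skip
r=39=100111 popcount=4 -> skip
r=40=101000 popcount=2 -> KEEP
r=41=101001 popcount=3 -> skip
r=42=101010 popcount=3 -> skip
r=43=101011 popcount=4 -> skip
r=44=101100 popcount=3 -> skip
r=45=101101 popcount=4 -> skip
r=46=101110 popcount=4 -> skip
r=47=101111 popcount=5 -> skip
r=48=110000 popcount=2 -> KEEP
r=49=110001 popcount=3 -> skip
r=50=110010 popcount=3 -> skip
r=51=110011 popcount=4 -> skip
r=52=110100 popcount=3 -> skip
r=53=110101 popcount=4 -> skip
r=54=110110 popcount=4 -> skip
r=55=110111 popcount=5 -> skip
r=56=111000 popcount=3 -> skip
r=57=111001 popcount=4 -> skip
r=58=111010 popcount=4 -> skip
r=59=111011 popcount=5 -> skip
r=60=111100 popcount=4 -> skip
r=61=111101 popcount=5 -> skip
r=62=111110 popcount=5 -> skip
r=63=111111 popcount=6 -> skip
r=64=1000000 popcount=1 -> skip
r=65=1000001 popcount=2 -> KEEP
r=66=1000010 popcount=2 -> KEEP
r=67=1000011 popcount=3 -> skip
r=68=1000100 popcount=2 -> KEEP
r=69=1000101 popcount=3 -> skip
r=70=1000110 popcount=3 -> skip
r=71=1000111 popcount=4 -> skip
r=72=1001000 popcount=2 -> KEEP
r=73=1001001 popcount=3 -> skip
r=74=1001010 popcount=3 -> skip
r=75=1001011 popcount=4 -> skip
Kept rows: 17 18 20 24 33 34 36 40 48 65 66 68 72

Answer: 17 18 20 24 33 34 36 40 48 65 66 68 72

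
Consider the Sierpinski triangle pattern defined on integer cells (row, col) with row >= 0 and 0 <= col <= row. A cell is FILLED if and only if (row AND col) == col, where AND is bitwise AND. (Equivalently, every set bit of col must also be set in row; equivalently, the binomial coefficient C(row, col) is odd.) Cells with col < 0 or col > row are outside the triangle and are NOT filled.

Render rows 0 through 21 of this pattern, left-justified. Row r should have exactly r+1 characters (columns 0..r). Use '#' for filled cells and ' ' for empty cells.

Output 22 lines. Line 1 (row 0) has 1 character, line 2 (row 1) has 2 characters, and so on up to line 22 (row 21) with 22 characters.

Answer: #
##
# #
####
#   #
##  ##
# # # #
########
#       #
##      ##
# #     # #
####    ####
#   #   #   #
##  ##  ##  ##
# # # # # # # #
################
#               #
##              ##
# #             # #
####            ####
#   #           #   #
##  ##          ##  ##

Derivation:
r0=0: #
r1=1: ##
r2=10: # #
r3=11: ####
r4=100: #   #
r5=101: ##  ##
r6=110: # # # #
r7=111: ########
r8=1000: #       #
r9=1001: ##      ##
r10=1010: # #     # #
r11=1011: ####    ####
r12=1100: #   #   #   #
r13=1101: ##  ##  ##  ##
r14=1110: # # # # # # # #
r15=1111: ################
r16=10000: #               #
r17=10001: ##              ##
r18=10010: # #             # #
r19=10011: ####            ####
r20=10100: #   #           #   #
r21=10101: ##  ##          ##  ##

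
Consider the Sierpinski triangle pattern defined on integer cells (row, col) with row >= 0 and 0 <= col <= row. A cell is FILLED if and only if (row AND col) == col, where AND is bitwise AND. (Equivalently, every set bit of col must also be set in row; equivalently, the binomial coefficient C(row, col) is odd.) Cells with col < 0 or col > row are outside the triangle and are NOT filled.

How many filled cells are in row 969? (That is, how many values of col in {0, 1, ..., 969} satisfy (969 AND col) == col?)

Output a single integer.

969 in binary = 1111001001
popcount(969) = number of 1-bits in 1111001001 = 6
A col c satisfies (969 AND c) == c iff every set bit of c is also set in 969; each of the 6 set bits of 969 can independently be on or off in c.
count = 2^6 = 64

Answer: 64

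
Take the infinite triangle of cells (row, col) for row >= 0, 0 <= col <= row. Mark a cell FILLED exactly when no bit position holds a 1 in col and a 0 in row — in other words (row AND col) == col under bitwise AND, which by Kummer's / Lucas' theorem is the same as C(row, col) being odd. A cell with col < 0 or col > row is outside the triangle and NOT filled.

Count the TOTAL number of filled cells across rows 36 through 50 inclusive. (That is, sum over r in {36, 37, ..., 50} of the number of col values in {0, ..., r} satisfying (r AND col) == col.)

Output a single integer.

r36=100100 pc2: +4 =4
r37=100101 pc3: +8 =12
r38=100110 pc3: +8 =20
r39=100111 pc4: +16 =36
r40=101000 pc2: +4 =40
r41=101001 pc3: +8 =48
r42=101010 pc3: +8 =56
r43=101011 pc4: +16 =72
r44=101100 pc3: +8 =80
r45=101101 pc4: +16 =96
r46=101110 pc4: +16 =112
r47=101111 pc5: +32 =144
r48=110000 pc2: +4 =148
r49=110001 pc3: +8 =156
r50=110010 pc3: +8 =164

Answer: 164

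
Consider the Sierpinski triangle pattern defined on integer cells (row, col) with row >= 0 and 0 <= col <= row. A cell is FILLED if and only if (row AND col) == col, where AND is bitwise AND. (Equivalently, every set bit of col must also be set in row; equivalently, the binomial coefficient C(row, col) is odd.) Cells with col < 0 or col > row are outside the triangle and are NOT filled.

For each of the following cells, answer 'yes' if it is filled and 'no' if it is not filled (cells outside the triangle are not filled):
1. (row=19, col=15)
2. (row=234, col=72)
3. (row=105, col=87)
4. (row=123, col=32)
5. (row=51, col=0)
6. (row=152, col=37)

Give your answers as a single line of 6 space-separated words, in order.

(19,15): row=0b10011, col=0b1111, row AND col = 0b11 = 3; 3 != 15 -> empty
(234,72): row=0b11101010, col=0b1001000, row AND col = 0b1001000 = 72; 72 == 72 -> filled
(105,87): row=0b1101001, col=0b1010111, row AND col = 0b1000001 = 65; 65 != 87 -> empty
(123,32): row=0b1111011, col=0b100000, row AND col = 0b100000 = 32; 32 == 32 -> filled
(51,0): row=0b110011, col=0b0, row AND col = 0b0 = 0; 0 == 0 -> filled
(152,37): row=0b10011000, col=0b100101, row AND col = 0b0 = 0; 0 != 37 -> empty

Answer: no yes no yes yes no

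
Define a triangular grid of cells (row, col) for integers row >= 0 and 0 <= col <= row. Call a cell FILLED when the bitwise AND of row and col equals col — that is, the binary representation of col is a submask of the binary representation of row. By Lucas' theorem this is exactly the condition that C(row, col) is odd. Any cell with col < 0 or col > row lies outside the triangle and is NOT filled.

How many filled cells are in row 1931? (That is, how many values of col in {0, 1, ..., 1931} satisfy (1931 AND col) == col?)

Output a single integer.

Answer: 128

Derivation:
1931 in binary = 11110001011
popcount(1931) = number of 1-bits in 11110001011 = 7
A col c satisfies (1931 AND c) == c iff every set bit of c is also set in 1931; each of the 7 set bits of 1931 can independently be on or off in c.
count = 2^7 = 128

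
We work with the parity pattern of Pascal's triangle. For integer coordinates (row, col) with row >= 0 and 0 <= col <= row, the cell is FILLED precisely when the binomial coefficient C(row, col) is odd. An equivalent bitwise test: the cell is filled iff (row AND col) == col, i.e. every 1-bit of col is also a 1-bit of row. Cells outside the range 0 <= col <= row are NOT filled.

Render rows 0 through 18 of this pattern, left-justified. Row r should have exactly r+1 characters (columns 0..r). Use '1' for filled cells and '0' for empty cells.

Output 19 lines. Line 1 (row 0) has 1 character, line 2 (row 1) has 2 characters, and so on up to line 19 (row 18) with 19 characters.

r0=0: 1
r1=1: 11
r2=10: 101
r3=11: 1111
r4=100: 10001
r5=101: 110011
r6=110: 1010101
r7=111: 11111111
r8=1000: 100000001
r9=1001: 1100000011
r10=1010: 10100000101
r11=1011: 111100001111
r12=1100: 1000100010001
r13=1101: 11001100110011
r14=1110: 101010101010101
r15=1111: 1111111111111111
r16=10000: 10000000000000001
r17=10001: 110000000000000011
r18=10010: 1010000000000000101

Answer: 1
11
101
1111
10001
110011
1010101
11111111
100000001
1100000011
10100000101
111100001111
1000100010001
11001100110011
101010101010101
1111111111111111
10000000000000001
110000000000000011
1010000000000000101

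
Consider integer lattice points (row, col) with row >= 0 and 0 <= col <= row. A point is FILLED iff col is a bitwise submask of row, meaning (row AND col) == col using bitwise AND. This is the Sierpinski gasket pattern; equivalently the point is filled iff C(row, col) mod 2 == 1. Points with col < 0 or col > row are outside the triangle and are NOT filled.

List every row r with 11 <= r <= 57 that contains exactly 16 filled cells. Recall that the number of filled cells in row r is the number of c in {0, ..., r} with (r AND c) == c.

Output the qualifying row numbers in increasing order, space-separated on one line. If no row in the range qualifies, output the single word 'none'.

Row r has 2^popcount(r) filled cells, so we need popcount(r) = log2(16) = 4.
Scan r = 11..57 and keep those with exactly 4 one-bits:
r=11=1011 popcount=3 -> skip
r=12=1100 popcount=2 -> skip
r=13=1101 popcount=3 -> skip
r=14=1110 popcount=3 -> skip
r=15=1111 popcount=4 -> KEEP
r=16=10000 popcount=1 -> skip
r=17=10001 popcount=2 -> skip
r=18=10010 popcount=2 -> skip
r=19=10011 popcount=3 -> skip
r=20=10100 popcount=2 -> skip
r=21=10101 popcount=3 -> skip
r=22=10110 popcount=3 -> skip
r=23=10111 popcount=4 -> KEEP
r=24=11000 popcount=2 -> skip
r=25=11001 popcount=3 -> skip
r=26=11010 popcount=3 -> skip
r=27=11011 popcount=4 -> KEEP
r=28=11100 popcount=3 -> skip
r=29=11101 popcount=4 -> KEEP
r=30=11110 popcount=4 -> KEEP
r=31=11111 popcount=5 -> skip
r=32=100000 popcount=1 -> skip
r=33=100001 popcount=2 -> skip
r=34=100010 popcount=2 -> skip
r=35=100011 popcount=3 -> skip
r=36=100100 popcount=2 -> skip
r=37=100101 popcount=3 -> skip
r=38=100110 popcount=3 -> skip
r=39=100111 popcount=4 -> KEEP
r=40=101000 popcount=2 -> skip
r=41=101001 popcount=3 -> skip
r=42=101010 popcount=3 -> skip
r=43=101011 popcount=4 -> KEEP
r=44=101100 popcount=3 -> skip
r=45=101101 popcount=4 -> KEEP
r=46=101110 popcount=4 -> KEEP
r=47=101111 popcount=5 -> skip
r=48=110000 popcount=2 -> skip
r=49=110001 popcount=3 -> skip
r=50=110010 popcount=3 -> skip
r=51=110011 popcount=4 -> KEEP
r=52=110100 popcount=3 -> skip
r=53=110101 popcount=4 -> KEEP
r=54=110110 popcount=4 -> KEEP
r=55=110111 popcount=5 -> skip
r=56=111000 popcount=3 -> skip
r=57=111001 popcount=4 -> KEEP
Kept rows: 15 23 27 29 30 39 43 45 46 51 53 54 57

Answer: 15 23 27 29 30 39 43 45 46 51 53 54 57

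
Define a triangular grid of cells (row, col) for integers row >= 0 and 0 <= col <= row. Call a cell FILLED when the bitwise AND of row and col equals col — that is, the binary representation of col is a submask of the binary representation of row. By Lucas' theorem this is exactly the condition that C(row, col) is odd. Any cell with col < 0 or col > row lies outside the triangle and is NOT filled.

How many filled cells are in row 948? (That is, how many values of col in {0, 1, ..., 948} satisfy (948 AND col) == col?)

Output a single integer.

Answer: 64

Derivation:
948 in binary = 1110110100
popcount(948) = number of 1-bits in 1110110100 = 6
A col c satisfies (948 AND c) == c iff every set bit of c is also set in 948; each of the 6 set bits of 948 can independently be on or off in c.
count = 2^6 = 64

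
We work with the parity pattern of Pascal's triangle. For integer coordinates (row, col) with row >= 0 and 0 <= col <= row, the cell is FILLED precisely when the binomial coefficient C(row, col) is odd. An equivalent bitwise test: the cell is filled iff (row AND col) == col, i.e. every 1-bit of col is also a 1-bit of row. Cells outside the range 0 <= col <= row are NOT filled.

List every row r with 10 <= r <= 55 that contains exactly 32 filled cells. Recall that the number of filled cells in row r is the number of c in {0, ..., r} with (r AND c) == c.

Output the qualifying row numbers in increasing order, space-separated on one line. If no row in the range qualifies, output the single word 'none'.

Row r has 2^popcount(r) filled cells, so we need popcount(r) = log2(32) = 5.
Scan r = 10..55 and keep those with exactly 5 one-bits:
r=10=1010 popcount=2 -> skip
r=11=1011 popcount=3 -> skip
r=12=1100 popcount=2 -> skip
r=13=1101 popcount=3 -> skip
r=14=1110 popcount=3 -> skip
r=15=1111 popcount=4 -> skip
r=16=10000 popcount=1 -> skip
r=17=10001 popcount=2 -> skip
r=18=10010 popcount=2 -> skip
r=19=10011 popcount=3 -> skip
r=20=10100 popcount=2 -> skip
r=21=10101 popcount=3 -> skip
r=22=10110 popcount=3 -> skip
r=23=10111 popcount=4 -> skip
r=24=11000 popcount=2 -> skip
r=25=11001 popcount=3 -> skip
r=26=11010 popcount=3 -> skip
r=27=11011 popcount=4 -> skip
r=28=11100 popcount=3 -> skip
r=29=11101 popcount=4 -> skip
r=30=11110 popcount=4 -> skip
r=31=11111 popcount=5 -> KEEP
r=32=100000 popcount=1 -> skip
r=33=100001 popcount=2 -> skip
r=34=100010 popcount=2 -> skip
r=35=100011 popcount=3 -> skip
r=36=100100 popcount=2 -> skip
r=37=100101 popcount=3 -> skip
r=38=100110 popcount=3 -> skip
r=39=100111 popcount=4 -> skip
r=40=101000 popcount=2 -> skip
r=41=101001 popcount=3 -> skip
r=42=101010 popcount=3 -> skip
r=43=101011 popcount=4 -> skip
r=44=101100 popcount=3 -> skip
r=45=101101 popcount=4 -> skip
r=46=101110 popcount=4 -> skip
r=47=101111 popcount=5 -> KEEP
r=48=110000 popcount=2 -> skip
r=49=110001 popcount=3 -> skip
r=50=110010 popcount=3 -> skip
r=51=110011 popcount=4 -> skip
r=52=110100 popcount=3 -> skip
r=53=110101 popcount=4 -> skip
r=54=110110 popcount=4 -> skip
r=55=110111 popcount=5 -> KEEP
Kept rows: 31 47 55

Answer: 31 47 55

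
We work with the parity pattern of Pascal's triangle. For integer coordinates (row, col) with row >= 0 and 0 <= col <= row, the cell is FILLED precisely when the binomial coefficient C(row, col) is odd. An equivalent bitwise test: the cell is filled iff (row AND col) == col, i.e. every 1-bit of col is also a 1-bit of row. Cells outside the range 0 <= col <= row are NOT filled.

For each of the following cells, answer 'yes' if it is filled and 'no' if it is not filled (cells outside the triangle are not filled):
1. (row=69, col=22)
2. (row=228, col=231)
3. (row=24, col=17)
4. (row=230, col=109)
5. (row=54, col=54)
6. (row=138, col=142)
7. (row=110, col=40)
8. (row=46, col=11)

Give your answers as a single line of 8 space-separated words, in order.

(69,22): row=0b1000101, col=0b10110, row AND col = 0b100 = 4; 4 != 22 -> empty
(228,231): col outside [0, 228] -> not filled
(24,17): row=0b11000, col=0b10001, row AND col = 0b10000 = 16; 16 != 17 -> empty
(230,109): row=0b11100110, col=0b1101101, row AND col = 0b1100100 = 100; 100 != 109 -> empty
(54,54): row=0b110110, col=0b110110, row AND col = 0b110110 = 54; 54 == 54 -> filled
(138,142): col outside [0, 138] -> not filled
(110,40): row=0b1101110, col=0b101000, row AND col = 0b101000 = 40; 40 == 40 -> filled
(46,11): row=0b101110, col=0b1011, row AND col = 0b1010 = 10; 10 != 11 -> empty

Answer: no no no no yes no yes no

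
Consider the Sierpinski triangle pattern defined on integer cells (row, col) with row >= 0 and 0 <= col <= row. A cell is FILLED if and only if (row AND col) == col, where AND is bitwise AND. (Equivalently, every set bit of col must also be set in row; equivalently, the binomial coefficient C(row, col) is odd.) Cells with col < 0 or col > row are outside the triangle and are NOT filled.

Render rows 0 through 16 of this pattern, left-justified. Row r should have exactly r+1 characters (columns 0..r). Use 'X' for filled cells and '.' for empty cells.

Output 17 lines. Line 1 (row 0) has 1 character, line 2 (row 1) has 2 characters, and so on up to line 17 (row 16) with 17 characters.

r0=0: X
r1=1: XX
r2=10: X.X
r3=11: XXXX
r4=100: X...X
r5=101: XX..XX
r6=110: X.X.X.X
r7=111: XXXXXXXX
r8=1000: X.......X
r9=1001: XX......XX
r10=1010: X.X.....X.X
r11=1011: XXXX....XXXX
r12=1100: X...X...X...X
r13=1101: XX..XX..XX..XX
r14=1110: X.X.X.X.X.X.X.X
r15=1111: XXXXXXXXXXXXXXXX
r16=10000: X...............X

Answer: X
XX
X.X
XXXX
X...X
XX..XX
X.X.X.X
XXXXXXXX
X.......X
XX......XX
X.X.....X.X
XXXX....XXXX
X...X...X...X
XX..XX..XX..XX
X.X.X.X.X.X.X.X
XXXXXXXXXXXXXXXX
X...............X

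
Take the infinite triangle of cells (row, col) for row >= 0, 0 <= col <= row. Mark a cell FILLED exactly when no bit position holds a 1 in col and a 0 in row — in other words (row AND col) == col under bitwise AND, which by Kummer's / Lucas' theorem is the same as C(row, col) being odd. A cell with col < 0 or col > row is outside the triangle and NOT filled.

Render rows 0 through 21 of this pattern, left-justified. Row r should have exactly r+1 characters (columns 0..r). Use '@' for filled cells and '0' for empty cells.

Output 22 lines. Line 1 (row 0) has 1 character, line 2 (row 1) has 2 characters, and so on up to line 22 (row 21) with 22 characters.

Answer: @
@@
@0@
@@@@
@000@
@@00@@
@0@0@0@
@@@@@@@@
@0000000@
@@000000@@
@0@00000@0@
@@@@0000@@@@
@000@000@000@
@@00@@00@@00@@
@0@0@0@0@0@0@0@
@@@@@@@@@@@@@@@@
@000000000000000@
@@00000000000000@@
@0@0000000000000@0@
@@@@000000000000@@@@
@000@00000000000@000@
@@00@@0000000000@@00@@

Derivation:
r0=0: @
r1=1: @@
r2=10: @0@
r3=11: @@@@
r4=100: @000@
r5=101: @@00@@
r6=110: @0@0@0@
r7=111: @@@@@@@@
r8=1000: @0000000@
r9=1001: @@000000@@
r10=1010: @0@00000@0@
r11=1011: @@@@0000@@@@
r12=1100: @000@000@000@
r13=1101: @@00@@00@@00@@
r14=1110: @0@0@0@0@0@0@0@
r15=1111: @@@@@@@@@@@@@@@@
r16=10000: @000000000000000@
r17=10001: @@00000000000000@@
r18=10010: @0@0000000000000@0@
r19=10011: @@@@000000000000@@@@
r20=10100: @000@00000000000@000@
r21=10101: @@00@@0000000000@@00@@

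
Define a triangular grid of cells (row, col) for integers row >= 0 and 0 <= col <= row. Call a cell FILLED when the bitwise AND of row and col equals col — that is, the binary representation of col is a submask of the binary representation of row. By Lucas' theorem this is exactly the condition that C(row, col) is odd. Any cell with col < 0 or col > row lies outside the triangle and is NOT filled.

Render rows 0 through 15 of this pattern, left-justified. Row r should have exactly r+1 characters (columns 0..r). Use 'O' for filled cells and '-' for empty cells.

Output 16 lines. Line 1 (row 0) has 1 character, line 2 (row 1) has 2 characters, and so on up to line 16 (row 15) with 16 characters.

r0=0: O
r1=1: OO
r2=10: O-O
r3=11: OOOO
r4=100: O---O
r5=101: OO--OO
r6=110: O-O-O-O
r7=111: OOOOOOOO
r8=1000: O-------O
r9=1001: OO------OO
r10=1010: O-O-----O-O
r11=1011: OOOO----OOOO
r12=1100: O---O---O---O
r13=1101: OO--OO--OO--OO
r14=1110: O-O-O-O-O-O-O-O
r15=1111: OOOOOOOOOOOOOOOO

Answer: O
OO
O-O
OOOO
O---O
OO--OO
O-O-O-O
OOOOOOOO
O-------O
OO------OO
O-O-----O-O
OOOO----OOOO
O---O---O---O
OO--OO--OO--OO
O-O-O-O-O-O-O-O
OOOOOOOOOOOOOOOO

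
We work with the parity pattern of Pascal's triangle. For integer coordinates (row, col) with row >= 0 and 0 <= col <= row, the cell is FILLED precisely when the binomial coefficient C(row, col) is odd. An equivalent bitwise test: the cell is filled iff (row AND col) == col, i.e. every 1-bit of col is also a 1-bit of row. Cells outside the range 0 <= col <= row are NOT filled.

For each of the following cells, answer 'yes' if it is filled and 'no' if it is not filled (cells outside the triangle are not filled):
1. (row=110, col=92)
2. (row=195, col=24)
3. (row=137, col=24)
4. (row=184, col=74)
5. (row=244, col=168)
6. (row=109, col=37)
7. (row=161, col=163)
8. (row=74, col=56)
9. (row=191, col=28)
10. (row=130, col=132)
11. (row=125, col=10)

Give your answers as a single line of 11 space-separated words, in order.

Answer: no no no no no yes no no yes no no

Derivation:
(110,92): row=0b1101110, col=0b1011100, row AND col = 0b1001100 = 76; 76 != 92 -> empty
(195,24): row=0b11000011, col=0b11000, row AND col = 0b0 = 0; 0 != 24 -> empty
(137,24): row=0b10001001, col=0b11000, row AND col = 0b1000 = 8; 8 != 24 -> empty
(184,74): row=0b10111000, col=0b1001010, row AND col = 0b1000 = 8; 8 != 74 -> empty
(244,168): row=0b11110100, col=0b10101000, row AND col = 0b10100000 = 160; 160 != 168 -> empty
(109,37): row=0b1101101, col=0b100101, row AND col = 0b100101 = 37; 37 == 37 -> filled
(161,163): col outside [0, 161] -> not filled
(74,56): row=0b1001010, col=0b111000, row AND col = 0b1000 = 8; 8 != 56 -> empty
(191,28): row=0b10111111, col=0b11100, row AND col = 0b11100 = 28; 28 == 28 -> filled
(130,132): col outside [0, 130] -> not filled
(125,10): row=0b1111101, col=0b1010, row AND col = 0b1000 = 8; 8 != 10 -> empty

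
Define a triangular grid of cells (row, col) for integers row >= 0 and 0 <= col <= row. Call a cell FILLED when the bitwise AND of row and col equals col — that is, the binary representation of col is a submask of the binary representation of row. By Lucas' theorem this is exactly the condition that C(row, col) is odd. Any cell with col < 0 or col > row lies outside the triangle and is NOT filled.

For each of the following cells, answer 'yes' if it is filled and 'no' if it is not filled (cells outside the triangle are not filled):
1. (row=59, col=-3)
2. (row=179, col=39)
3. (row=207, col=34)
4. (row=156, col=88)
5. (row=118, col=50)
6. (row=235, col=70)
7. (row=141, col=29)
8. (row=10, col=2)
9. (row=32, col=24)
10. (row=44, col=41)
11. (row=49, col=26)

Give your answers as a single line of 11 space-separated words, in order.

(59,-3): col outside [0, 59] -> not filled
(179,39): row=0b10110011, col=0b100111, row AND col = 0b100011 = 35; 35 != 39 -> empty
(207,34): row=0b11001111, col=0b100010, row AND col = 0b10 = 2; 2 != 34 -> empty
(156,88): row=0b10011100, col=0b1011000, row AND col = 0b11000 = 24; 24 != 88 -> empty
(118,50): row=0b1110110, col=0b110010, row AND col = 0b110010 = 50; 50 == 50 -> filled
(235,70): row=0b11101011, col=0b1000110, row AND col = 0b1000010 = 66; 66 != 70 -> empty
(141,29): row=0b10001101, col=0b11101, row AND col = 0b1101 = 13; 13 != 29 -> empty
(10,2): row=0b1010, col=0b10, row AND col = 0b10 = 2; 2 == 2 -> filled
(32,24): row=0b100000, col=0b11000, row AND col = 0b0 = 0; 0 != 24 -> empty
(44,41): row=0b101100, col=0b101001, row AND col = 0b101000 = 40; 40 != 41 -> empty
(49,26): row=0b110001, col=0b11010, row AND col = 0b10000 = 16; 16 != 26 -> empty

Answer: no no no no yes no no yes no no no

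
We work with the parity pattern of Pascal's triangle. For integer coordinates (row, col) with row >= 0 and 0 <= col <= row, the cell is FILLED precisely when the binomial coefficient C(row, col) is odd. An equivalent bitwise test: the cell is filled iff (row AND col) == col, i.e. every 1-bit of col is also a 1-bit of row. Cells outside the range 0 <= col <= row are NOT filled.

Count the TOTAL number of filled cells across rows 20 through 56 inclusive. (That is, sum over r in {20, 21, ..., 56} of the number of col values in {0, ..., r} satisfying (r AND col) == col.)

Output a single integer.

Answer: 422

Derivation:
r20=10100 pc2: +4 =4
r21=10101 pc3: +8 =12
r22=10110 pc3: +8 =20
r23=10111 pc4: +16 =36
r24=11000 pc2: +4 =40
r25=11001 pc3: +8 =48
r26=11010 pc3: +8 =56
r27=11011 pc4: +16 =72
r28=11100 pc3: +8 =80
r29=11101 pc4: +16 =96
r30=11110 pc4: +16 =112
r31=11111 pc5: +32 =144
r32=100000 pc1: +2 =146
r33=100001 pc2: +4 =150
r34=100010 pc2: +4 =154
r35=100011 pc3: +8 =162
r36=100100 pc2: +4 =166
r37=100101 pc3: +8 =174
r38=100110 pc3: +8 =182
r39=100111 pc4: +16 =198
r40=101000 pc2: +4 =202
r41=101001 pc3: +8 =210
r42=101010 pc3: +8 =218
r43=101011 pc4: +16 =234
r44=101100 pc3: +8 =242
r45=101101 pc4: +16 =258
r46=101110 pc4: +16 =274
r47=101111 pc5: +32 =306
r48=110000 pc2: +4 =310
r49=110001 pc3: +8 =318
r50=110010 pc3: +8 =326
r51=110011 pc4: +16 =342
r52=110100 pc3: +8 =350
r53=110101 pc4: +16 =366
r54=110110 pc4: +16 =382
r55=110111 pc5: +32 =414
r56=111000 pc3: +8 =422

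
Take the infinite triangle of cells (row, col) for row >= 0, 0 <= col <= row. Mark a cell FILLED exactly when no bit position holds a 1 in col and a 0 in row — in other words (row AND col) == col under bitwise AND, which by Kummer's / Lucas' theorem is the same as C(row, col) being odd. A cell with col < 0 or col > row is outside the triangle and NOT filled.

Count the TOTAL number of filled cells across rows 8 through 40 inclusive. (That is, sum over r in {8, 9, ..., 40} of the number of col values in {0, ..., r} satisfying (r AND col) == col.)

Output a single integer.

r8=1000 pc1: +2 =2
r9=1001 pc2: +4 =6
r10=1010 pc2: +4 =10
r11=1011 pc3: +8 =18
r12=1100 pc2: +4 =22
r13=1101 pc3: +8 =30
r14=1110 pc3: +8 =38
r15=1111 pc4: +16 =54
r16=10000 pc1: +2 =56
r17=10001 pc2: +4 =60
r18=10010 pc2: +4 =64
r19=10011 pc3: +8 =72
r20=10100 pc2: +4 =76
r21=10101 pc3: +8 =84
r22=10110 pc3: +8 =92
r23=10111 pc4: +16 =108
r24=11000 pc2: +4 =112
r25=11001 pc3: +8 =120
r26=11010 pc3: +8 =128
r27=11011 pc4: +16 =144
r28=11100 pc3: +8 =152
r29=11101 pc4: +16 =168
r30=11110 pc4: +16 =184
r31=11111 pc5: +32 =216
r32=100000 pc1: +2 =218
r33=100001 pc2: +4 =222
r34=100010 pc2: +4 =226
r35=100011 pc3: +8 =234
r36=100100 pc2: +4 =238
r37=100101 pc3: +8 =246
r38=100110 pc3: +8 =254
r39=100111 pc4: +16 =270
r40=101000 pc2: +4 =274

Answer: 274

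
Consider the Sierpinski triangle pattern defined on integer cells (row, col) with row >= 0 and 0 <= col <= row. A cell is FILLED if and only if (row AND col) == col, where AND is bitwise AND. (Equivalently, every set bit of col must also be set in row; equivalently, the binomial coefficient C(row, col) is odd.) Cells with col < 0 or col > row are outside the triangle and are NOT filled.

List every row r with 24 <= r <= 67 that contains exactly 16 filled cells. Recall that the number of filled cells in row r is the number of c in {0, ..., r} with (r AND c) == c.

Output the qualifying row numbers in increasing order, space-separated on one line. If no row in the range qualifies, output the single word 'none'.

Answer: 27 29 30 39 43 45 46 51 53 54 57 58 60

Derivation:
Row r has 2^popcount(r) filled cells, so we need popcount(r) = log2(16) = 4.
Scan r = 24..67 and keep those with exactly 4 one-bits:
r=24=11000 popcount=2 -> skip
r=25=11001 popcount=3 -> skip
r=26=11010 popcount=3 -> skip
r=27=11011 popcount=4 -> KEEP
r=28=11100 popcount=3 -> skip
r=29=11101 popcount=4 -> KEEP
r=30=11110 popcount=4 -> KEEP
r=31=11111 popcount=5 -> skip
r=32=100000 popcount=1 -> skip
r=33=100001 popcount=2 -> skip
r=34=100010 popcount=2 -> skip
r=35=100011 popcount=3 -> skip
r=36=100100 popcount=2 -> skip
r=37=100101 popcount=3 -> skip
r=38=100110 popcount=3 -> skip
r=39=100111 popcount=4 -> KEEP
r=40=101000 popcount=2 -> skip
r=41=101001 popcount=3 -> skip
r=42=101010 popcount=3 -> skip
r=43=101011 popcount=4 -> KEEP
r=44=101100 popcount=3 -> skip
r=45=101101 popcount=4 -> KEEP
r=46=101110 popcount=4 -> KEEP
r=47=101111 popcount=5 -> skip
r=48=110000 popcount=2 -> skip
r=49=110001 popcount=3 -> skip
r=50=110010 popcount=3 -> skip
r=51=110011 popcount=4 -> KEEP
r=52=110100 popcount=3 -> skip
r=53=110101 popcount=4 -> KEEP
r=54=110110 popcount=4 -> KEEP
r=55=110111 popcount=5 -> skip
r=56=111000 popcount=3 -> skip
r=57=111001 popcount=4 -> KEEP
r=58=111010 popcount=4 -> KEEP
r=59=111011 popcount=5 -> skip
r=60=111100 popcount=4 -> KEEP
r=61=111101 popcount=5 -> skip
r=62=111110 popcount=5 -> skip
r=63=111111 popcount=6 -> skip
r=64=1000000 popcount=1 -> skip
r=65=1000001 popcount=2 -> skip
r=66=1000010 popcount=2 -> skip
r=67=1000011 popcount=3 -> skip
Kept rows: 27 29 30 39 43 45 46 51 53 54 57 58 60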